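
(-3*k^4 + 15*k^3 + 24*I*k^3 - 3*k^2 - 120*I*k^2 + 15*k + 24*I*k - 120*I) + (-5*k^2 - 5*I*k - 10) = -3*k^4 + 15*k^3 + 24*I*k^3 - 8*k^2 - 120*I*k^2 + 15*k + 19*I*k - 10 - 120*I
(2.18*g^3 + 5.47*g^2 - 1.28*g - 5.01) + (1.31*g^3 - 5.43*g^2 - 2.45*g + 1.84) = 3.49*g^3 + 0.04*g^2 - 3.73*g - 3.17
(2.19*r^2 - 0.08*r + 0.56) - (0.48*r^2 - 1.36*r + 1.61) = 1.71*r^2 + 1.28*r - 1.05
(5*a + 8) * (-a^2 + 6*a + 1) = -5*a^3 + 22*a^2 + 53*a + 8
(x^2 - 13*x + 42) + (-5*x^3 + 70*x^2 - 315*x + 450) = -5*x^3 + 71*x^2 - 328*x + 492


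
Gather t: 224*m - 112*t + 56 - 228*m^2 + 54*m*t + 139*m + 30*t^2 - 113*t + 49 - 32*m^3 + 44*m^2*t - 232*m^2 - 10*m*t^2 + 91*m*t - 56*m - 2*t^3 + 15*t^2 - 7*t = -32*m^3 - 460*m^2 + 307*m - 2*t^3 + t^2*(45 - 10*m) + t*(44*m^2 + 145*m - 232) + 105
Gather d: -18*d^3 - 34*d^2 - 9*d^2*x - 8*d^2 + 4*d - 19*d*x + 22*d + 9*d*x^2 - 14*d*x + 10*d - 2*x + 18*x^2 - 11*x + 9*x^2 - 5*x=-18*d^3 + d^2*(-9*x - 42) + d*(9*x^2 - 33*x + 36) + 27*x^2 - 18*x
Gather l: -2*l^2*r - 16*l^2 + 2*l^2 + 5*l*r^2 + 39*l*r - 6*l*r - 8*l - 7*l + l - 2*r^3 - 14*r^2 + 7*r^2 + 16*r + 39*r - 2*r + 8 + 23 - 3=l^2*(-2*r - 14) + l*(5*r^2 + 33*r - 14) - 2*r^3 - 7*r^2 + 53*r + 28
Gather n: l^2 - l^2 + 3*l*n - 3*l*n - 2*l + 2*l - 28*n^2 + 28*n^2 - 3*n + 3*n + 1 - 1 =0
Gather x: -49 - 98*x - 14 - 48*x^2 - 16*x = -48*x^2 - 114*x - 63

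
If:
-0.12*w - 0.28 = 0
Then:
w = -2.33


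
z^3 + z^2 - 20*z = z*(z - 4)*(z + 5)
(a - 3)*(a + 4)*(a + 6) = a^3 + 7*a^2 - 6*a - 72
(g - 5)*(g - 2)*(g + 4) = g^3 - 3*g^2 - 18*g + 40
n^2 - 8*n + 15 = (n - 5)*(n - 3)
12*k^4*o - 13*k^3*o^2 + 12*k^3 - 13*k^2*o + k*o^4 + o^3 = (-3*k + o)*(-k + o)*(4*k + o)*(k*o + 1)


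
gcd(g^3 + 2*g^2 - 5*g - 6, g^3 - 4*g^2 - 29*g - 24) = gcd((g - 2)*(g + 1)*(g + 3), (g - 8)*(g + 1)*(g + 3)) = g^2 + 4*g + 3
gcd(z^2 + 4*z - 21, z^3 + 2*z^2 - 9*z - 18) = z - 3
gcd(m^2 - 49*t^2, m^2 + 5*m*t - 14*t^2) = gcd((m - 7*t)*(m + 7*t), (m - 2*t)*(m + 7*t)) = m + 7*t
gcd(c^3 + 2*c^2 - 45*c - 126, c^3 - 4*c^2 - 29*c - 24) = c + 3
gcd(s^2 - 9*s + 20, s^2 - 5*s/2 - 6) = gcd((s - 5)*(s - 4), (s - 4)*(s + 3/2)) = s - 4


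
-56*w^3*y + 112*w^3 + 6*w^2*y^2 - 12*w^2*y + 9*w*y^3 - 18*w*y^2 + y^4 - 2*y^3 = (-2*w + y)*(4*w + y)*(7*w + y)*(y - 2)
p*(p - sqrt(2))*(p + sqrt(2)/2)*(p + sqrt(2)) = p^4 + sqrt(2)*p^3/2 - 2*p^2 - sqrt(2)*p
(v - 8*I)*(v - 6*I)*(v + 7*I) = v^3 - 7*I*v^2 + 50*v - 336*I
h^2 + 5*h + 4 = (h + 1)*(h + 4)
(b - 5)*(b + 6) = b^2 + b - 30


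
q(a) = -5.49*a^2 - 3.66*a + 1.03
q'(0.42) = -8.27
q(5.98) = -217.18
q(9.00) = -476.60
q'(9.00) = -102.48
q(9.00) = -476.60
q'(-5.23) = 53.77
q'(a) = -10.98*a - 3.66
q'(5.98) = -69.32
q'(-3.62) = 36.09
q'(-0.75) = 4.58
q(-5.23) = -130.00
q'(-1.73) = 15.34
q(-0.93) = -0.31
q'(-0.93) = 6.55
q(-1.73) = -9.07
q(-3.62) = -57.66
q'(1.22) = -17.06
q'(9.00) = -102.48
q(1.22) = -11.61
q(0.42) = -1.48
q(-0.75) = 0.69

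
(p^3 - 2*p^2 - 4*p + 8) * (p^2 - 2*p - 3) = p^5 - 4*p^4 - 3*p^3 + 22*p^2 - 4*p - 24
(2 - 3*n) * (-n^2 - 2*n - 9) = 3*n^3 + 4*n^2 + 23*n - 18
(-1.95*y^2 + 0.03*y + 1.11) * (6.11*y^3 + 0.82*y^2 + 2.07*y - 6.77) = -11.9145*y^5 - 1.4157*y^4 + 2.7702*y^3 + 14.1738*y^2 + 2.0946*y - 7.5147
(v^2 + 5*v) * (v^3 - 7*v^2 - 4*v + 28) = v^5 - 2*v^4 - 39*v^3 + 8*v^2 + 140*v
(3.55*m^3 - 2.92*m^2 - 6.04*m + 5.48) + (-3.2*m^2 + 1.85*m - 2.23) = 3.55*m^3 - 6.12*m^2 - 4.19*m + 3.25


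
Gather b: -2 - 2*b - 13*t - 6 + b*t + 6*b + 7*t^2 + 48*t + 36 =b*(t + 4) + 7*t^2 + 35*t + 28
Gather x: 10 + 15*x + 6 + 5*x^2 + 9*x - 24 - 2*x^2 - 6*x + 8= 3*x^2 + 18*x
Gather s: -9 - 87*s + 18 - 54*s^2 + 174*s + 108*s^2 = 54*s^2 + 87*s + 9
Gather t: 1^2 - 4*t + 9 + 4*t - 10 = 0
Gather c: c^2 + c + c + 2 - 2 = c^2 + 2*c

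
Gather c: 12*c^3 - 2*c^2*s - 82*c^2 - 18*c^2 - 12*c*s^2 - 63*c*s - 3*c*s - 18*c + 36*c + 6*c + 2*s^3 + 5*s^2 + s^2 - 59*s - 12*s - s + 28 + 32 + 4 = 12*c^3 + c^2*(-2*s - 100) + c*(-12*s^2 - 66*s + 24) + 2*s^3 + 6*s^2 - 72*s + 64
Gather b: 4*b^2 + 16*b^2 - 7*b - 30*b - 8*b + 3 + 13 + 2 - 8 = 20*b^2 - 45*b + 10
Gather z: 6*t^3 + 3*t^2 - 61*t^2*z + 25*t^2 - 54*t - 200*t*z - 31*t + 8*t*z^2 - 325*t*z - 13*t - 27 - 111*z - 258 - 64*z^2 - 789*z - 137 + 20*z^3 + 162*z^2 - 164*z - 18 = 6*t^3 + 28*t^2 - 98*t + 20*z^3 + z^2*(8*t + 98) + z*(-61*t^2 - 525*t - 1064) - 440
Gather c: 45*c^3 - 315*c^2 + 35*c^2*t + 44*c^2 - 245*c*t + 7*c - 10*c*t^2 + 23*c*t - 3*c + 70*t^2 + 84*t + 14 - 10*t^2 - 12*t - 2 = 45*c^3 + c^2*(35*t - 271) + c*(-10*t^2 - 222*t + 4) + 60*t^2 + 72*t + 12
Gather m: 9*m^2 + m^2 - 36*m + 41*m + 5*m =10*m^2 + 10*m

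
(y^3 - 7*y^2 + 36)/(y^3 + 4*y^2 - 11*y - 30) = (y - 6)/(y + 5)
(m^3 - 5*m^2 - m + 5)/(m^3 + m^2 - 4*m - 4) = (m^2 - 6*m + 5)/(m^2 - 4)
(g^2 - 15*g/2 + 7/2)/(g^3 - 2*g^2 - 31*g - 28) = (g - 1/2)/(g^2 + 5*g + 4)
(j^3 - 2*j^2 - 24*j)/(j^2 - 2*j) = (j^2 - 2*j - 24)/(j - 2)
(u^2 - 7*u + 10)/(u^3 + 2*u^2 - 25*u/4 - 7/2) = 4*(u - 5)/(4*u^2 + 16*u + 7)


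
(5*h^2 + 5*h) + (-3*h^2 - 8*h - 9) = 2*h^2 - 3*h - 9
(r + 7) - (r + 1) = 6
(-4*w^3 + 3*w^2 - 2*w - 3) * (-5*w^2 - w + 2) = 20*w^5 - 11*w^4 - w^3 + 23*w^2 - w - 6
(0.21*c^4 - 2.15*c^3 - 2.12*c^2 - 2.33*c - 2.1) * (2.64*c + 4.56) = 0.5544*c^5 - 4.7184*c^4 - 15.4008*c^3 - 15.8184*c^2 - 16.1688*c - 9.576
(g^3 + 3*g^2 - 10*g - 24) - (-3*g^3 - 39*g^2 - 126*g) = 4*g^3 + 42*g^2 + 116*g - 24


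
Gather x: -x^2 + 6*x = -x^2 + 6*x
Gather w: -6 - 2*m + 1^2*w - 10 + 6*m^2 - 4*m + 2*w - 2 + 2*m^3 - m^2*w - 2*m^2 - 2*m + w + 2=2*m^3 + 4*m^2 - 8*m + w*(4 - m^2) - 16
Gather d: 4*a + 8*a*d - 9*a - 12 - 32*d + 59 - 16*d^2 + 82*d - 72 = -5*a - 16*d^2 + d*(8*a + 50) - 25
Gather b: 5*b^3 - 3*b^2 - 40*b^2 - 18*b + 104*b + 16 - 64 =5*b^3 - 43*b^2 + 86*b - 48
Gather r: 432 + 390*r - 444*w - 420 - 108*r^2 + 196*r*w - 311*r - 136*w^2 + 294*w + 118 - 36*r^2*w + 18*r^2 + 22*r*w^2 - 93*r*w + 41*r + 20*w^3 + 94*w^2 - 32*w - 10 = r^2*(-36*w - 90) + r*(22*w^2 + 103*w + 120) + 20*w^3 - 42*w^2 - 182*w + 120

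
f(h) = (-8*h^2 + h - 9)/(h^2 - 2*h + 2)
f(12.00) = -9.42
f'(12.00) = 0.13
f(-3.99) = -5.42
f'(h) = (1 - 16*h)/(h^2 - 2*h + 2) + (2 - 2*h)*(-8*h^2 + h - 9)/(h^2 - 2*h + 2)^2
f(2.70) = -16.61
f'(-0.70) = 0.08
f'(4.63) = 1.20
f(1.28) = -19.31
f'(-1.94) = 0.73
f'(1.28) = -8.03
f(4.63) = -12.41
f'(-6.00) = 0.24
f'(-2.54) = 0.64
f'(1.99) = 3.96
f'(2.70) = 3.67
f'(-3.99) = 0.42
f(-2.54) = -4.67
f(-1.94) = -4.26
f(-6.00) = -6.06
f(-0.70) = -3.50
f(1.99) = -19.54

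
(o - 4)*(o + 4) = o^2 - 16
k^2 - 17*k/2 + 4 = (k - 8)*(k - 1/2)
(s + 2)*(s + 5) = s^2 + 7*s + 10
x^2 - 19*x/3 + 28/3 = (x - 4)*(x - 7/3)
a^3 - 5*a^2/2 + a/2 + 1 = (a - 2)*(a - 1)*(a + 1/2)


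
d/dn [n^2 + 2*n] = 2*n + 2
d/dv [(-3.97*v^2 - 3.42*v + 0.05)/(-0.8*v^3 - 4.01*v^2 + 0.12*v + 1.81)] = (-3.176*v^4 - 5.472*v^3 - 14.0706*v^2 - 13.9704*v - 6.1962)/(0.64*v^6 + 6.416*v^5 + 15.8881*v^4 - 3.8584*v^3 - 14.5018*v^2 + 0.4344*v + 3.2761)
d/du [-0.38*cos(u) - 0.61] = 0.38*sin(u)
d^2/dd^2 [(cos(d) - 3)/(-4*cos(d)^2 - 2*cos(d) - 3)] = (36*(1 - cos(2*d))^2*cos(d) - 50*(1 - cos(2*d))^2 + 103*cos(d) + 7*cos(2*d) - 12*cos(3*d) - 8*cos(5*d) + 171)/(2*cos(d) + 2*cos(2*d) + 5)^3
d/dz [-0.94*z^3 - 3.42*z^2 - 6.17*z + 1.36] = -2.82*z^2 - 6.84*z - 6.17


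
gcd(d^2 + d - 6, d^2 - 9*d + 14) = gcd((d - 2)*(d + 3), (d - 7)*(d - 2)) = d - 2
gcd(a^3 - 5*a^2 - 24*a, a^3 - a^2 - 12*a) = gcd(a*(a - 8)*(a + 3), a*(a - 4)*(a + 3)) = a^2 + 3*a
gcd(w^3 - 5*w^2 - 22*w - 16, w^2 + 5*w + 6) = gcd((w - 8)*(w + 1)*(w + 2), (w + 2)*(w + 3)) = w + 2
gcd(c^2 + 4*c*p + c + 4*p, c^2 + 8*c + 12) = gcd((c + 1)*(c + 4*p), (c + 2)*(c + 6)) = 1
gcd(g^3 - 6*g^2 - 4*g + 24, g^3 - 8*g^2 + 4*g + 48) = g^2 - 4*g - 12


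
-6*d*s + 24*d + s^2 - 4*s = (-6*d + s)*(s - 4)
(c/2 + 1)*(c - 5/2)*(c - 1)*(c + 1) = c^4/2 - c^3/4 - 3*c^2 + c/4 + 5/2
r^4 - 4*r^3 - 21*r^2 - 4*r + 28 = (r - 7)*(r - 1)*(r + 2)^2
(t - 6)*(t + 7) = t^2 + t - 42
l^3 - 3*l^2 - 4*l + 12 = (l - 3)*(l - 2)*(l + 2)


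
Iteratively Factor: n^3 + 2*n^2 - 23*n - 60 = (n - 5)*(n^2 + 7*n + 12) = (n - 5)*(n + 3)*(n + 4)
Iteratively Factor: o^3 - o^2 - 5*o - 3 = (o + 1)*(o^2 - 2*o - 3) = (o - 3)*(o + 1)*(o + 1)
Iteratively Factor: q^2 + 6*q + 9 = (q + 3)*(q + 3)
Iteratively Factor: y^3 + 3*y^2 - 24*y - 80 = (y - 5)*(y^2 + 8*y + 16) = (y - 5)*(y + 4)*(y + 4)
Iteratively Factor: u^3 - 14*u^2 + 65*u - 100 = (u - 5)*(u^2 - 9*u + 20) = (u - 5)^2*(u - 4)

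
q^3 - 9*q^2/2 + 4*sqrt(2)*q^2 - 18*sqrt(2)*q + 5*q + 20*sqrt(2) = (q - 5/2)*(q - 2)*(q + 4*sqrt(2))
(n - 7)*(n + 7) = n^2 - 49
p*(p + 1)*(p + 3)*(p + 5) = p^4 + 9*p^3 + 23*p^2 + 15*p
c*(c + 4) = c^2 + 4*c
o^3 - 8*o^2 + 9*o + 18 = (o - 6)*(o - 3)*(o + 1)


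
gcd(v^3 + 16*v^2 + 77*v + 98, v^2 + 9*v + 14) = v^2 + 9*v + 14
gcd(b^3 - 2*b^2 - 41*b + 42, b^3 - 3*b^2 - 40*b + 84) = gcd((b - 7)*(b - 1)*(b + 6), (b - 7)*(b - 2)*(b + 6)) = b^2 - b - 42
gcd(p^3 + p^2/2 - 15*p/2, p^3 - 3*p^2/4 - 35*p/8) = p^2 - 5*p/2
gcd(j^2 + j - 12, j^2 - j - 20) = j + 4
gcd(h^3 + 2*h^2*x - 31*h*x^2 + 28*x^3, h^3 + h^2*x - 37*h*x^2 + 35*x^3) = -h^2 - 6*h*x + 7*x^2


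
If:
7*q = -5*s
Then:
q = -5*s/7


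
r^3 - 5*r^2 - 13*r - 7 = (r - 7)*(r + 1)^2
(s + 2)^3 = s^3 + 6*s^2 + 12*s + 8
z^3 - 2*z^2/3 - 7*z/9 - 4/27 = (z - 4/3)*(z + 1/3)^2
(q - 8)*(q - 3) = q^2 - 11*q + 24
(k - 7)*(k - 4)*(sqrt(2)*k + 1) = sqrt(2)*k^3 - 11*sqrt(2)*k^2 + k^2 - 11*k + 28*sqrt(2)*k + 28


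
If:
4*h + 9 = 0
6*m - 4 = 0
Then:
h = -9/4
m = 2/3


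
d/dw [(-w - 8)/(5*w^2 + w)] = (5*w^2 + 80*w + 8)/(w^2*(25*w^2 + 10*w + 1))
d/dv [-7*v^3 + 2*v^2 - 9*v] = -21*v^2 + 4*v - 9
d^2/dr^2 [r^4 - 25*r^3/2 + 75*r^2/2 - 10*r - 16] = 12*r^2 - 75*r + 75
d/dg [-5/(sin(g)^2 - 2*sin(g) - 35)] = 10*(sin(g) - 1)*cos(g)/((sin(g) - 7)^2*(sin(g) + 5)^2)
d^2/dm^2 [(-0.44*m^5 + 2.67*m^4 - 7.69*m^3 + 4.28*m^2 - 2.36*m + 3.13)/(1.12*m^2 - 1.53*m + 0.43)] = (-3.311616*m^7 + 18.76224*m^6 - 43.626096*m^5 + 53.90073*m^4 - 49.580994*m^3 + 47.469846*m^2 - 33.893238*m + 10.116674)/(1.404928*m^6 - 5.757696*m^5 + 9.4836*m^4 - 8.002665*m^3 + 3.641025*m^2 - 0.848691*m + 0.079507)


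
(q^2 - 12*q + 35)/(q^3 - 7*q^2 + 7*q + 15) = (q - 7)/(q^2 - 2*q - 3)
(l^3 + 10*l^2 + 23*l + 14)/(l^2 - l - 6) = (l^2 + 8*l + 7)/(l - 3)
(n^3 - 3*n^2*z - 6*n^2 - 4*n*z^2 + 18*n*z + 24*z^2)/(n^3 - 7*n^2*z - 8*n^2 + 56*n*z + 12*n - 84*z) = (-n^2 + 3*n*z + 4*z^2)/(-n^2 + 7*n*z + 2*n - 14*z)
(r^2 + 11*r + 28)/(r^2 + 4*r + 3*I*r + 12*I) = (r + 7)/(r + 3*I)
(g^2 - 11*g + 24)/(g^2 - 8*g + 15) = (g - 8)/(g - 5)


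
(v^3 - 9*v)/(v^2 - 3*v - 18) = v*(v - 3)/(v - 6)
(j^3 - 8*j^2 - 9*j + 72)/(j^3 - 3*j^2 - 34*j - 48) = (j - 3)/(j + 2)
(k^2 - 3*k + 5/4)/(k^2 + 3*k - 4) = (k^2 - 3*k + 5/4)/(k^2 + 3*k - 4)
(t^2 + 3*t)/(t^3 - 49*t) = (t + 3)/(t^2 - 49)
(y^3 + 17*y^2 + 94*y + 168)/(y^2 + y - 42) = (y^2 + 10*y + 24)/(y - 6)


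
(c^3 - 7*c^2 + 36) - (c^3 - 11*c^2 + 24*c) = 4*c^2 - 24*c + 36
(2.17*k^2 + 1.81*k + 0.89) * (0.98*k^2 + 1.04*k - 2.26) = 2.1266*k^4 + 4.0306*k^3 - 2.1496*k^2 - 3.165*k - 2.0114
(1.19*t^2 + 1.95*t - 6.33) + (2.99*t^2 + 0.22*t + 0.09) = 4.18*t^2 + 2.17*t - 6.24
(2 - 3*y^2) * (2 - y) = 3*y^3 - 6*y^2 - 2*y + 4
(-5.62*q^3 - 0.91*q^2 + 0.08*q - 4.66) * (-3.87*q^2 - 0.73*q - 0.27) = 21.7494*q^5 + 7.6243*q^4 + 1.8721*q^3 + 18.2215*q^2 + 3.3802*q + 1.2582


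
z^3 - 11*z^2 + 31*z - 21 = (z - 7)*(z - 3)*(z - 1)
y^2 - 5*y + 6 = (y - 3)*(y - 2)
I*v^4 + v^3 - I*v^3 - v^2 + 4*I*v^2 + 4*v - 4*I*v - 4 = (v - 1)*(v - 2*I)*(v + 2*I)*(I*v + 1)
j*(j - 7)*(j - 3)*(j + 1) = j^4 - 9*j^3 + 11*j^2 + 21*j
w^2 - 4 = (w - 2)*(w + 2)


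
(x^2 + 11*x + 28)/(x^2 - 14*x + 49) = (x^2 + 11*x + 28)/(x^2 - 14*x + 49)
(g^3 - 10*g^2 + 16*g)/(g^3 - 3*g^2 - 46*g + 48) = g*(g - 2)/(g^2 + 5*g - 6)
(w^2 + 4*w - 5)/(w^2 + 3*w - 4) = (w + 5)/(w + 4)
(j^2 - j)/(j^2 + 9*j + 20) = j*(j - 1)/(j^2 + 9*j + 20)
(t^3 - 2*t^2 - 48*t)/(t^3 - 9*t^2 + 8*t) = (t + 6)/(t - 1)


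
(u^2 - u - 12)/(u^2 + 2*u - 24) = (u + 3)/(u + 6)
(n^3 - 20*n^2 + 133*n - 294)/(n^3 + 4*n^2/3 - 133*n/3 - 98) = 3*(n^2 - 13*n + 42)/(3*n^2 + 25*n + 42)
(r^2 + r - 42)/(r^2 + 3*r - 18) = (r^2 + r - 42)/(r^2 + 3*r - 18)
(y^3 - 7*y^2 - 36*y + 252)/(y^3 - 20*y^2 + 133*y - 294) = (y + 6)/(y - 7)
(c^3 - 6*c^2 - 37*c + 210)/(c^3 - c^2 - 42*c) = (c - 5)/c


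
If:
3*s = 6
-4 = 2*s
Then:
No Solution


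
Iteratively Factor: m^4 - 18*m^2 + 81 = (m + 3)*(m^3 - 3*m^2 - 9*m + 27) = (m - 3)*(m + 3)*(m^2 - 9) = (m - 3)^2*(m + 3)*(m + 3)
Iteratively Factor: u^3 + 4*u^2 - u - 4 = (u + 4)*(u^2 - 1) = (u - 1)*(u + 4)*(u + 1)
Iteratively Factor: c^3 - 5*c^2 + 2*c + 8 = (c - 4)*(c^2 - c - 2) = (c - 4)*(c + 1)*(c - 2)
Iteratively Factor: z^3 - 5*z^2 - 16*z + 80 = (z - 5)*(z^2 - 16) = (z - 5)*(z - 4)*(z + 4)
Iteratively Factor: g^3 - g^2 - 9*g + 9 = (g - 3)*(g^2 + 2*g - 3) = (g - 3)*(g - 1)*(g + 3)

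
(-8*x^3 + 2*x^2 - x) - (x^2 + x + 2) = -8*x^3 + x^2 - 2*x - 2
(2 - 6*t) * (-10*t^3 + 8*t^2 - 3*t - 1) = 60*t^4 - 68*t^3 + 34*t^2 - 2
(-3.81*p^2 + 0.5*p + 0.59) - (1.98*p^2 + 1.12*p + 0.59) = -5.79*p^2 - 0.62*p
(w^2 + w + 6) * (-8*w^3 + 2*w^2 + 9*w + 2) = -8*w^5 - 6*w^4 - 37*w^3 + 23*w^2 + 56*w + 12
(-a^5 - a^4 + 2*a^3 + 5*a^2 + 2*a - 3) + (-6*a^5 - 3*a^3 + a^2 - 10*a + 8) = -7*a^5 - a^4 - a^3 + 6*a^2 - 8*a + 5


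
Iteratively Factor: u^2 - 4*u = (u - 4)*(u)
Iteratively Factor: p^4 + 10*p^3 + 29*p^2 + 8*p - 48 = (p + 4)*(p^3 + 6*p^2 + 5*p - 12) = (p + 4)^2*(p^2 + 2*p - 3) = (p + 3)*(p + 4)^2*(p - 1)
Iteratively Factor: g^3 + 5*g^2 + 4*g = (g)*(g^2 + 5*g + 4) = g*(g + 1)*(g + 4)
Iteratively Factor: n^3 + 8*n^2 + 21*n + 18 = (n + 3)*(n^2 + 5*n + 6) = (n + 2)*(n + 3)*(n + 3)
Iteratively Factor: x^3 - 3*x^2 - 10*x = (x - 5)*(x^2 + 2*x) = x*(x - 5)*(x + 2)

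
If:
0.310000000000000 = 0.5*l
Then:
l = 0.62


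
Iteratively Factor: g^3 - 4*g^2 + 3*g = (g - 3)*(g^2 - g) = (g - 3)*(g - 1)*(g)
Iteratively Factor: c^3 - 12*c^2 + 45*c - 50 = (c - 5)*(c^2 - 7*c + 10) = (c - 5)^2*(c - 2)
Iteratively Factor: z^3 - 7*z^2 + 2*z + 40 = (z + 2)*(z^2 - 9*z + 20) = (z - 5)*(z + 2)*(z - 4)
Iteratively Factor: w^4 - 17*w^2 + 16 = (w - 1)*(w^3 + w^2 - 16*w - 16) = (w - 1)*(w + 4)*(w^2 - 3*w - 4) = (w - 1)*(w + 1)*(w + 4)*(w - 4)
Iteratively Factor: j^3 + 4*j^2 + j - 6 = (j + 2)*(j^2 + 2*j - 3) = (j - 1)*(j + 2)*(j + 3)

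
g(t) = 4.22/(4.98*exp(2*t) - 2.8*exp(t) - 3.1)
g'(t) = 4.22*(-9.96*exp(2*t) + 2.8*exp(t))/(4.98*exp(2*t) - 2.8*exp(t) - 3.1)^2 = (11.816 - 42.0312*exp(t))*exp(t)/(-4.98*exp(2*t) + 2.8*exp(t) + 3.1)^2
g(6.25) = 0.00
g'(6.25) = -0.00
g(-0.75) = -1.27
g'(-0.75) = -0.35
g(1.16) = 0.11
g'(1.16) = -0.26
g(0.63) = 0.46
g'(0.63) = -1.49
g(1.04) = 0.15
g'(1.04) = -0.36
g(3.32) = 0.00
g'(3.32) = -0.00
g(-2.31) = -1.27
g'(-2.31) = 0.07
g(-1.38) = -1.21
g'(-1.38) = 0.03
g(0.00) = -4.59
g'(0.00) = -35.70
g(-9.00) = -1.36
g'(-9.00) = 0.00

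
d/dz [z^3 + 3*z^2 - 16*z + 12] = 3*z^2 + 6*z - 16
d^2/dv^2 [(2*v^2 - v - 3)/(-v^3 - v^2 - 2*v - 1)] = 2*(-2*v^6 + 3*v^5 + 33*v^4 + 41*v^3 + 27*v^2 + 6*v + 5)/(v^9 + 3*v^8 + 9*v^7 + 16*v^6 + 24*v^5 + 27*v^4 + 23*v^3 + 15*v^2 + 6*v + 1)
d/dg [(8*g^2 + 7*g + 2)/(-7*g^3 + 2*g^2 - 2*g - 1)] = (56*g^4 + 98*g^3 + 12*g^2 - 24*g - 3)/(49*g^6 - 28*g^5 + 32*g^4 + 6*g^3 + 4*g + 1)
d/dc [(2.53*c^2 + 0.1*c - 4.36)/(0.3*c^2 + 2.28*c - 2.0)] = (5.7384*c^2 - 7.504*c + 9.7408)/(0.09*c^4 + 1.368*c^3 + 3.9984*c^2 - 9.12*c + 4.0)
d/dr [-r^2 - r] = -2*r - 1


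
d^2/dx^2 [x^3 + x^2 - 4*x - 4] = 6*x + 2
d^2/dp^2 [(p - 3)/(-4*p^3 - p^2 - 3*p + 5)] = 2*(-(p - 3)*(12*p^2 + 2*p + 3)^2 + (12*p^2 + 2*p + (p - 3)*(12*p + 1) + 3)*(4*p^3 + p^2 + 3*p - 5))/(4*p^3 + p^2 + 3*p - 5)^3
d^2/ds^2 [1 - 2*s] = 0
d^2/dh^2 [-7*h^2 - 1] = -14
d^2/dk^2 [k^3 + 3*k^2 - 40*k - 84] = 6*k + 6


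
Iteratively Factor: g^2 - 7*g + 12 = (g - 4)*(g - 3)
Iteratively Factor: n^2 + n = (n + 1)*(n)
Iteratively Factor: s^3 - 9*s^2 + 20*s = (s - 4)*(s^2 - 5*s) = (s - 5)*(s - 4)*(s)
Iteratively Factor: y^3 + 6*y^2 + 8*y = (y)*(y^2 + 6*y + 8) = y*(y + 4)*(y + 2)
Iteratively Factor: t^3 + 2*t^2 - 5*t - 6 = (t + 1)*(t^2 + t - 6) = (t + 1)*(t + 3)*(t - 2)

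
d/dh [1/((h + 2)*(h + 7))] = (-2*h - 9)/(h^4 + 18*h^3 + 109*h^2 + 252*h + 196)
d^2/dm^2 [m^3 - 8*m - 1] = 6*m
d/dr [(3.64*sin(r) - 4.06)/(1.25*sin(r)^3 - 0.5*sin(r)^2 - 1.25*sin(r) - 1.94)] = (-9.1*sin(r)^3 + 17.045*sin(r)^2 - 4.06*sin(r) - 12.1366)*cos(r)/(1.5625*sin(r)^6 - 1.25*sin(r)^5 - 2.875*sin(r)^4 - 3.6*sin(r)^3 + 3.5025*sin(r)^2 + 4.85*sin(r) + 3.7636)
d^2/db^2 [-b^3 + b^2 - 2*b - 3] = 2 - 6*b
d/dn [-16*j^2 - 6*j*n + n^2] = -6*j + 2*n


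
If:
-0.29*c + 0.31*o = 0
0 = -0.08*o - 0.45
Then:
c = -6.01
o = -5.62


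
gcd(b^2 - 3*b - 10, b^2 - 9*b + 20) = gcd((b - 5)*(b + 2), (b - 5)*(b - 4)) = b - 5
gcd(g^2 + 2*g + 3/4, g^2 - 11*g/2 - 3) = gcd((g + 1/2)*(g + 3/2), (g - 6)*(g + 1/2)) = g + 1/2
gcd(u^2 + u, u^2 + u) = u^2 + u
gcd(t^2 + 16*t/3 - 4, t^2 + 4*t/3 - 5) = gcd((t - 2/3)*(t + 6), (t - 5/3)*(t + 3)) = 1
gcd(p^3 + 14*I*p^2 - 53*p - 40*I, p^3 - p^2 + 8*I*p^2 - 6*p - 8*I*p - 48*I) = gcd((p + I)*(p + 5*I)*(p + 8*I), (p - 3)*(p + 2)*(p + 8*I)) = p + 8*I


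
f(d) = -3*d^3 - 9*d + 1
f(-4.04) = 235.18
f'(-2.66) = -72.68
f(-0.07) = 1.63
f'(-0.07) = -9.04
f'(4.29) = -174.64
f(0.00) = 1.00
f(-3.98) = 225.95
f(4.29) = -274.47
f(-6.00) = 703.00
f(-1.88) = 37.85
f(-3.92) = 216.99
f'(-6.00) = -333.00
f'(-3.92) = -147.30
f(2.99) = -106.10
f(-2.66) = 81.40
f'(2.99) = -89.46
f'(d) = -9*d^2 - 9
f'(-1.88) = -40.81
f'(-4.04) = -155.89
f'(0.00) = -9.00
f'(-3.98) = -151.56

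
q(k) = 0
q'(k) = 0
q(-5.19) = 0.00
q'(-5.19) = 0.00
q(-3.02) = 0.00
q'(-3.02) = 0.00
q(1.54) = 0.00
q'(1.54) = 0.00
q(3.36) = 0.00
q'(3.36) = 0.00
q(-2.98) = 0.00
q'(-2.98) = 0.00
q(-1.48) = 0.00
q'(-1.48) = 0.00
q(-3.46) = 0.00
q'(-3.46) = 0.00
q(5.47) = 0.00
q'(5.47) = 0.00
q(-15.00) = 0.00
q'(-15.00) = 0.00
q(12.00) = 0.00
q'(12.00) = 0.00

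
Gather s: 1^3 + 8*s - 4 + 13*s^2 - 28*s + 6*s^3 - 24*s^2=6*s^3 - 11*s^2 - 20*s - 3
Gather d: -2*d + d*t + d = d*(t - 1)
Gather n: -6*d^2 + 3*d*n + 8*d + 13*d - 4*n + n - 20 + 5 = -6*d^2 + 21*d + n*(3*d - 3) - 15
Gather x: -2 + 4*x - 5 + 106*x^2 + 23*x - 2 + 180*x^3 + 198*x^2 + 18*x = 180*x^3 + 304*x^2 + 45*x - 9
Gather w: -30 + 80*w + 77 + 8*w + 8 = 88*w + 55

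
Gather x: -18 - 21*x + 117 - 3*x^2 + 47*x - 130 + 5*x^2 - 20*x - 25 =2*x^2 + 6*x - 56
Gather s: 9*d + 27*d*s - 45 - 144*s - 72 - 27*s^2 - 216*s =9*d - 27*s^2 + s*(27*d - 360) - 117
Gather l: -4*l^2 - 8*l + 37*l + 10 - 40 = -4*l^2 + 29*l - 30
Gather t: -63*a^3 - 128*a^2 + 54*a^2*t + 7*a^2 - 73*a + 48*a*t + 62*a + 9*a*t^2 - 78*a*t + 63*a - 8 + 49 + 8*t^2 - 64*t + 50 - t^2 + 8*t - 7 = -63*a^3 - 121*a^2 + 52*a + t^2*(9*a + 7) + t*(54*a^2 - 30*a - 56) + 84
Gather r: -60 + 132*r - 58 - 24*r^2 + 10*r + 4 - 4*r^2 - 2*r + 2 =-28*r^2 + 140*r - 112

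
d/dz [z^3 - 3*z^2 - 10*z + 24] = 3*z^2 - 6*z - 10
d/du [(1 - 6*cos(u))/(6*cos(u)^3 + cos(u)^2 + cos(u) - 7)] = (-52*cos(u) + 6*cos(2*u) - 18*cos(3*u) - 35)*sin(u)/(6*cos(u)^3 + cos(u)^2 + cos(u) - 7)^2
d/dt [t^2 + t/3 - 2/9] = 2*t + 1/3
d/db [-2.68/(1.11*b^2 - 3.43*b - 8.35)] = (5.9496*b - 9.1924)/(-1.11*b^2 + 3.43*b + 8.35)^2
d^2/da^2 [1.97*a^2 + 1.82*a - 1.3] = 3.94000000000000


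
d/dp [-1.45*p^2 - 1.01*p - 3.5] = -2.9*p - 1.01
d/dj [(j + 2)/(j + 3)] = (j + 3)^(-2)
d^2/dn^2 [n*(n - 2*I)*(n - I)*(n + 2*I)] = 12*n^2 - 6*I*n + 8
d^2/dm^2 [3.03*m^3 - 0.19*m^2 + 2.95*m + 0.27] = 18.18*m - 0.38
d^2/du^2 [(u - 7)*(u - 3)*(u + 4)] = 6*u - 12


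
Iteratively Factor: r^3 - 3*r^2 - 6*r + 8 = (r - 4)*(r^2 + r - 2) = (r - 4)*(r + 2)*(r - 1)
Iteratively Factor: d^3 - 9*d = (d)*(d^2 - 9) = d*(d + 3)*(d - 3)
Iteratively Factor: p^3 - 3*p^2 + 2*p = (p)*(p^2 - 3*p + 2) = p*(p - 1)*(p - 2)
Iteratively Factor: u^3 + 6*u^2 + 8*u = (u + 4)*(u^2 + 2*u) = u*(u + 4)*(u + 2)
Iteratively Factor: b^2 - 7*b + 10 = (b - 2)*(b - 5)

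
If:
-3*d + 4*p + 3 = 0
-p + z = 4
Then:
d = 4*z/3 - 13/3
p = z - 4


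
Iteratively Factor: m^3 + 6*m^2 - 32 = (m + 4)*(m^2 + 2*m - 8) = (m + 4)^2*(m - 2)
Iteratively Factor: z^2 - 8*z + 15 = (z - 5)*(z - 3)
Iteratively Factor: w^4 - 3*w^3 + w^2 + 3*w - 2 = (w - 1)*(w^3 - 2*w^2 - w + 2) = (w - 1)^2*(w^2 - w - 2) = (w - 2)*(w - 1)^2*(w + 1)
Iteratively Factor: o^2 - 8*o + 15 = (o - 5)*(o - 3)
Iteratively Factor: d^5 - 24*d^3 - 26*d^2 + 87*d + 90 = (d + 3)*(d^4 - 3*d^3 - 15*d^2 + 19*d + 30) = (d + 3)^2*(d^3 - 6*d^2 + 3*d + 10) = (d - 2)*(d + 3)^2*(d^2 - 4*d - 5) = (d - 5)*(d - 2)*(d + 3)^2*(d + 1)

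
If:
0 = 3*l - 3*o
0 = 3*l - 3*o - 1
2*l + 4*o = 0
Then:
No Solution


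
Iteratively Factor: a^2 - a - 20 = (a - 5)*(a + 4)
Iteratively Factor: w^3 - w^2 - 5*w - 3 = (w + 1)*(w^2 - 2*w - 3) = (w + 1)^2*(w - 3)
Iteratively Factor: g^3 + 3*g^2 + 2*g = (g)*(g^2 + 3*g + 2) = g*(g + 1)*(g + 2)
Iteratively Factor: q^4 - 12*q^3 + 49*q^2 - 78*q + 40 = (q - 5)*(q^3 - 7*q^2 + 14*q - 8) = (q - 5)*(q - 4)*(q^2 - 3*q + 2) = (q - 5)*(q - 4)*(q - 2)*(q - 1)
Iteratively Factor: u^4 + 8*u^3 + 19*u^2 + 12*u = (u + 3)*(u^3 + 5*u^2 + 4*u) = u*(u + 3)*(u^2 + 5*u + 4) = u*(u + 3)*(u + 4)*(u + 1)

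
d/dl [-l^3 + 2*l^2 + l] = -3*l^2 + 4*l + 1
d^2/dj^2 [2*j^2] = 4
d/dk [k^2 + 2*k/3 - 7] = 2*k + 2/3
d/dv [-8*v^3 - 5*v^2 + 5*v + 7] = -24*v^2 - 10*v + 5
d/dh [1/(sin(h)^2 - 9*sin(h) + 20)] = (9 - 2*sin(h))*cos(h)/(sin(h)^2 - 9*sin(h) + 20)^2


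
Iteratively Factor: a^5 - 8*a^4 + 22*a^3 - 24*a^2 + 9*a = (a - 1)*(a^4 - 7*a^3 + 15*a^2 - 9*a) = (a - 1)^2*(a^3 - 6*a^2 + 9*a) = a*(a - 1)^2*(a^2 - 6*a + 9) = a*(a - 3)*(a - 1)^2*(a - 3)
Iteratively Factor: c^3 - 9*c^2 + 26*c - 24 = (c - 3)*(c^2 - 6*c + 8) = (c - 3)*(c - 2)*(c - 4)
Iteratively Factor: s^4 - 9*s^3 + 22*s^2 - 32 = (s + 1)*(s^3 - 10*s^2 + 32*s - 32) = (s - 4)*(s + 1)*(s^2 - 6*s + 8) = (s - 4)^2*(s + 1)*(s - 2)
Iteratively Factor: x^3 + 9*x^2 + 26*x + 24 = (x + 3)*(x^2 + 6*x + 8) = (x + 3)*(x + 4)*(x + 2)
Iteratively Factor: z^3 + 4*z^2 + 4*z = (z + 2)*(z^2 + 2*z) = (z + 2)^2*(z)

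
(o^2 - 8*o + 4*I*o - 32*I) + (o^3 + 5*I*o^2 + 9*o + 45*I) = o^3 + o^2 + 5*I*o^2 + o + 4*I*o + 13*I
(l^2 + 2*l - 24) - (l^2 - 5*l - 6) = 7*l - 18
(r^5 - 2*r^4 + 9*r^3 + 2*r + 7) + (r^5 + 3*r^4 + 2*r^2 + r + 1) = 2*r^5 + r^4 + 9*r^3 + 2*r^2 + 3*r + 8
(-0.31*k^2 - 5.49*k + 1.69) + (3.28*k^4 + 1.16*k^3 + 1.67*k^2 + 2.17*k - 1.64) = 3.28*k^4 + 1.16*k^3 + 1.36*k^2 - 3.32*k + 0.05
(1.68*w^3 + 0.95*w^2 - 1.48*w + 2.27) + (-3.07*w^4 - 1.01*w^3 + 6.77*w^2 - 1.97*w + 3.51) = -3.07*w^4 + 0.67*w^3 + 7.72*w^2 - 3.45*w + 5.78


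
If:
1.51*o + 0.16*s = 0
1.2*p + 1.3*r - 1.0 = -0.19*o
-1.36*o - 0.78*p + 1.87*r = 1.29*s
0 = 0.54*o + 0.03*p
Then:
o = -0.03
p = 0.47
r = 0.34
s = 0.24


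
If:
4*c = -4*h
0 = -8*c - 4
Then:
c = -1/2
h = 1/2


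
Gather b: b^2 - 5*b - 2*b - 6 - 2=b^2 - 7*b - 8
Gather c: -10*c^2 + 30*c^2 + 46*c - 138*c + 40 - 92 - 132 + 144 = 20*c^2 - 92*c - 40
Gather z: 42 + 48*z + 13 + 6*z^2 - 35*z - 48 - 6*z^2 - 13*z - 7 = 0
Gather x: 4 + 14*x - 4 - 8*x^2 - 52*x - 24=-8*x^2 - 38*x - 24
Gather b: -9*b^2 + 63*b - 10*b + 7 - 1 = -9*b^2 + 53*b + 6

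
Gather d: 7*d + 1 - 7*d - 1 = 0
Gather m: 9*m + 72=9*m + 72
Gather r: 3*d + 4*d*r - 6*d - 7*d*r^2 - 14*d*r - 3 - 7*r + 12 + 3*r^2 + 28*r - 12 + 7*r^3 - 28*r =-3*d + 7*r^3 + r^2*(3 - 7*d) + r*(-10*d - 7) - 3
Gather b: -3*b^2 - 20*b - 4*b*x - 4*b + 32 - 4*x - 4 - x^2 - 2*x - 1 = -3*b^2 + b*(-4*x - 24) - x^2 - 6*x + 27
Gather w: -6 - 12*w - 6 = -12*w - 12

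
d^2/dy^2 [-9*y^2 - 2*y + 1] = -18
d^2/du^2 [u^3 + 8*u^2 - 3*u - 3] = 6*u + 16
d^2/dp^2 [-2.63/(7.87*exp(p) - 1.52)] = (-162.894047*exp(p) - 31.461112)*exp(p)/(7.87*exp(p) - 1.52)^3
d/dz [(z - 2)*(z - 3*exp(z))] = z - (z - 2)*(3*exp(z) - 1) - 3*exp(z)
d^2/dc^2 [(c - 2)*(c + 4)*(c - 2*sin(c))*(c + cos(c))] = 2*c^3*sin(c) - c^3*cos(c) - 2*c^2*sin(c) + 4*c^2*sin(2*c) - 14*c^2*cos(c) + 12*c^2 - 36*c*sin(c) - 2*c*cos(c) - 8*sqrt(2)*c*cos(2*c + pi/4) + 12*c + 8*sin(c) - 34*sin(2*c) + 36*cos(c) - 8*cos(2*c) - 16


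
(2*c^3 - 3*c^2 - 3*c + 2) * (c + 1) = 2*c^4 - c^3 - 6*c^2 - c + 2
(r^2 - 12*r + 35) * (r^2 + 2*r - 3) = r^4 - 10*r^3 + 8*r^2 + 106*r - 105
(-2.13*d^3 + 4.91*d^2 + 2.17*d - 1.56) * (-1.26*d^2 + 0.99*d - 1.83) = 2.6838*d^5 - 8.2953*d^4 + 6.0246*d^3 - 4.8714*d^2 - 5.5155*d + 2.8548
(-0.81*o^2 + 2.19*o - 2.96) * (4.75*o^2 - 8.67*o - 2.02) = -3.8475*o^4 + 17.4252*o^3 - 31.4111*o^2 + 21.2394*o + 5.9792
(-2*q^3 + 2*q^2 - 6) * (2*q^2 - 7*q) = -4*q^5 + 18*q^4 - 14*q^3 - 12*q^2 + 42*q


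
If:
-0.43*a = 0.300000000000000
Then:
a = -0.70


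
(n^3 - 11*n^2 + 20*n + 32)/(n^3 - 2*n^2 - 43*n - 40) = (n - 4)/(n + 5)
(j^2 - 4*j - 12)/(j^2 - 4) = (j - 6)/(j - 2)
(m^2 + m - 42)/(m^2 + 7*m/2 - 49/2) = 2*(m - 6)/(2*m - 7)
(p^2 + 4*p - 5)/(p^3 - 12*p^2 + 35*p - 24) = (p + 5)/(p^2 - 11*p + 24)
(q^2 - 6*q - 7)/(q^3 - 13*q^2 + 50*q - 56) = (q + 1)/(q^2 - 6*q + 8)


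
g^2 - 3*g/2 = g*(g - 3/2)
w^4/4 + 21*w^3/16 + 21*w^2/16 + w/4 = w*(w/4 + 1)*(w + 1/4)*(w + 1)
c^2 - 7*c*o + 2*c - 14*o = (c + 2)*(c - 7*o)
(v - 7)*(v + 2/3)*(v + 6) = v^3 - v^2/3 - 128*v/3 - 28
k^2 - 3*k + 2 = (k - 2)*(k - 1)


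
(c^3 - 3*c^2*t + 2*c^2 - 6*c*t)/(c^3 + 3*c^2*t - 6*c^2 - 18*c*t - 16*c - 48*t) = c*(c - 3*t)/(c^2 + 3*c*t - 8*c - 24*t)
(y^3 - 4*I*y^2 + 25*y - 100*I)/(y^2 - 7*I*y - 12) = (y^2 + 25)/(y - 3*I)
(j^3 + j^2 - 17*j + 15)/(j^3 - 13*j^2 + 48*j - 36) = (j^2 + 2*j - 15)/(j^2 - 12*j + 36)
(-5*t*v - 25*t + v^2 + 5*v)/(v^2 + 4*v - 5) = (-5*t + v)/(v - 1)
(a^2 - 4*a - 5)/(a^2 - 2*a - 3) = (a - 5)/(a - 3)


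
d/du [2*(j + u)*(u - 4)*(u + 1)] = 4*j*u - 6*j + 6*u^2 - 12*u - 8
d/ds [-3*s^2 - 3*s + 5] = -6*s - 3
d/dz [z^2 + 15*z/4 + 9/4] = 2*z + 15/4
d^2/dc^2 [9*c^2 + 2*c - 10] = 18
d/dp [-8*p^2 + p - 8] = 1 - 16*p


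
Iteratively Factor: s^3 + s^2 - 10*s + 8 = (s - 2)*(s^2 + 3*s - 4) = (s - 2)*(s + 4)*(s - 1)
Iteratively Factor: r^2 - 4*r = (r)*(r - 4)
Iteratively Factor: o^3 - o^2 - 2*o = (o - 2)*(o^2 + o) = (o - 2)*(o + 1)*(o)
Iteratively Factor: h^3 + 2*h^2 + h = (h + 1)*(h^2 + h) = h*(h + 1)*(h + 1)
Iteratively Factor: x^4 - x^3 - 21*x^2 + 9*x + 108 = (x + 3)*(x^3 - 4*x^2 - 9*x + 36) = (x - 3)*(x + 3)*(x^2 - x - 12) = (x - 3)*(x + 3)^2*(x - 4)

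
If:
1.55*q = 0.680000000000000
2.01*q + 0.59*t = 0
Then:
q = 0.44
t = -1.49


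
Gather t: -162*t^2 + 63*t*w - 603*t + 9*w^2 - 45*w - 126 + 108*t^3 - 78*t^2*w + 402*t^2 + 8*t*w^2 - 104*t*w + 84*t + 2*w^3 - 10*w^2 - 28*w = 108*t^3 + t^2*(240 - 78*w) + t*(8*w^2 - 41*w - 519) + 2*w^3 - w^2 - 73*w - 126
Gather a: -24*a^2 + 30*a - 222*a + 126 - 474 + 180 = -24*a^2 - 192*a - 168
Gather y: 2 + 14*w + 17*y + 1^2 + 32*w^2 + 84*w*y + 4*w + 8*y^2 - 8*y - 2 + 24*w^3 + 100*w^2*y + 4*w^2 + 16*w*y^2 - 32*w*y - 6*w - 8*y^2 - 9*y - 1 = 24*w^3 + 36*w^2 + 16*w*y^2 + 12*w + y*(100*w^2 + 52*w)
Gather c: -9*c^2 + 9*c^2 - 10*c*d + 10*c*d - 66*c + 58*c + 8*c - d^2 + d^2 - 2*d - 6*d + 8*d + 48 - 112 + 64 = 0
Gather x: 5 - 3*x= 5 - 3*x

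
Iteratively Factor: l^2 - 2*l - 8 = (l - 4)*(l + 2)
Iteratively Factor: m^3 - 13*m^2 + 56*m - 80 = (m - 4)*(m^2 - 9*m + 20) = (m - 5)*(m - 4)*(m - 4)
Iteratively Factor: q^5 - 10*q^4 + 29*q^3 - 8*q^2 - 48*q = (q + 1)*(q^4 - 11*q^3 + 40*q^2 - 48*q) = (q - 3)*(q + 1)*(q^3 - 8*q^2 + 16*q) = q*(q - 3)*(q + 1)*(q^2 - 8*q + 16) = q*(q - 4)*(q - 3)*(q + 1)*(q - 4)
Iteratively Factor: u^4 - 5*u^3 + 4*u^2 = (u)*(u^3 - 5*u^2 + 4*u) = u*(u - 4)*(u^2 - u) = u*(u - 4)*(u - 1)*(u)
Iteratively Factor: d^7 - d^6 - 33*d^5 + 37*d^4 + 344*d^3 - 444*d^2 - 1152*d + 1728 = (d + 3)*(d^6 - 4*d^5 - 21*d^4 + 100*d^3 + 44*d^2 - 576*d + 576) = (d - 3)*(d + 3)*(d^5 - d^4 - 24*d^3 + 28*d^2 + 128*d - 192) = (d - 3)*(d + 3)^2*(d^4 - 4*d^3 - 12*d^2 + 64*d - 64) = (d - 4)*(d - 3)*(d + 3)^2*(d^3 - 12*d + 16) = (d - 4)*(d - 3)*(d + 3)^2*(d + 4)*(d^2 - 4*d + 4) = (d - 4)*(d - 3)*(d - 2)*(d + 3)^2*(d + 4)*(d - 2)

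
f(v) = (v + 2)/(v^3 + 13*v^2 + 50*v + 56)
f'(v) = (v + 2)*(-3*v^2 - 26*v - 50)/(v^3 + 13*v^2 + 50*v + 56)^2 + 1/(v^3 + 13*v^2 + 50*v + 56)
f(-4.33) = -1.13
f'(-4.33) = -3.01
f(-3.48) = 0.55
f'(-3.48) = -1.21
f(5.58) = 0.01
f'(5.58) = -0.00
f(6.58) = 0.01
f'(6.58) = -0.00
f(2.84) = 0.01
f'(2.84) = -0.00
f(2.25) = 0.02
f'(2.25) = -0.00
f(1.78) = 0.02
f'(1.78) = -0.01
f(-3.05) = 0.27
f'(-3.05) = -0.35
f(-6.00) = -0.50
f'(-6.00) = 0.25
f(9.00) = 0.00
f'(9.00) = 0.00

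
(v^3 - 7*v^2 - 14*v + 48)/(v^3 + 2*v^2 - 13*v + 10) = (v^2 - 5*v - 24)/(v^2 + 4*v - 5)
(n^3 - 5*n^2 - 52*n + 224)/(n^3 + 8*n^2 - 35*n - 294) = (n^2 - 12*n + 32)/(n^2 + n - 42)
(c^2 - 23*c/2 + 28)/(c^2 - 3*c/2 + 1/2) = (2*c^2 - 23*c + 56)/(2*c^2 - 3*c + 1)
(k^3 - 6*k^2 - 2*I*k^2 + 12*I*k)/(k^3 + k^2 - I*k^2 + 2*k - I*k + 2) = k*(k - 6)/(k^2 + k*(1 + I) + I)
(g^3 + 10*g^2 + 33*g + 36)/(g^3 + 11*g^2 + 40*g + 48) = (g + 3)/(g + 4)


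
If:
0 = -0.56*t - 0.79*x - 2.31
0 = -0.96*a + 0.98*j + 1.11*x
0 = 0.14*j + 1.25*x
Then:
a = -7.95833333333333*x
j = -8.92857142857143*x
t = -1.41071428571429*x - 4.125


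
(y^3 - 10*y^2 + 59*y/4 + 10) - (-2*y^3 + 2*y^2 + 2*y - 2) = 3*y^3 - 12*y^2 + 51*y/4 + 12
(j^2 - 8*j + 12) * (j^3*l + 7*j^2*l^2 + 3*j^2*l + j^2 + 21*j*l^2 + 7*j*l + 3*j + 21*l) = j^5*l + 7*j^4*l^2 - 5*j^4*l + j^4 - 35*j^3*l^2 - 5*j^3*l - 5*j^3 - 84*j^2*l^2 + j^2*l - 12*j^2 + 252*j*l^2 - 84*j*l + 36*j + 252*l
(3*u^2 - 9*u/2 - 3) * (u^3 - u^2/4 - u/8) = 3*u^5 - 21*u^4/4 - 9*u^3/4 + 21*u^2/16 + 3*u/8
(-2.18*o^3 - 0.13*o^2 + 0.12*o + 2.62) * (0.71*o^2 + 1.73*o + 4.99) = -1.5478*o^5 - 3.8637*o^4 - 11.0179*o^3 + 1.4191*o^2 + 5.1314*o + 13.0738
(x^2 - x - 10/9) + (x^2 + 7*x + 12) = 2*x^2 + 6*x + 98/9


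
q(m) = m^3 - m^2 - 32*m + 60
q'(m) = 3*m^2 - 2*m - 32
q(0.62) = 40.01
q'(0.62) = -32.09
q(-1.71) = 106.80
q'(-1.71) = -19.81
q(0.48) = 44.52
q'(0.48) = -32.27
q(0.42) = 46.46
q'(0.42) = -32.31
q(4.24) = -17.43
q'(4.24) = 13.45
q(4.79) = -6.32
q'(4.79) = 27.25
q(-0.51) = 75.93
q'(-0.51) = -30.20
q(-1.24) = 96.24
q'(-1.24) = -24.91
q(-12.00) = -1428.00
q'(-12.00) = 424.00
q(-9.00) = -462.00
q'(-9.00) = 229.00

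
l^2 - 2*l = l*(l - 2)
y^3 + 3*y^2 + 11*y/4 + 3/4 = (y + 1/2)*(y + 1)*(y + 3/2)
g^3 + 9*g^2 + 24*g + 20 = (g + 2)^2*(g + 5)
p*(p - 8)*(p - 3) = p^3 - 11*p^2 + 24*p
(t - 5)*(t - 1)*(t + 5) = t^3 - t^2 - 25*t + 25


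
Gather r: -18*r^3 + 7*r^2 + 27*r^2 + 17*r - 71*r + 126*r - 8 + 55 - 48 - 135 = -18*r^3 + 34*r^2 + 72*r - 136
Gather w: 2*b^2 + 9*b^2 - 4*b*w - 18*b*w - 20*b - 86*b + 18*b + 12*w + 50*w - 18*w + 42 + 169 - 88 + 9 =11*b^2 - 88*b + w*(44 - 22*b) + 132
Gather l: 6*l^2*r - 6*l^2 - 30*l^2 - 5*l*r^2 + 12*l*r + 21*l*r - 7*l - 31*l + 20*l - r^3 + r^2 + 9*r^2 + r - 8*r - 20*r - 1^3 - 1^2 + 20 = l^2*(6*r - 36) + l*(-5*r^2 + 33*r - 18) - r^3 + 10*r^2 - 27*r + 18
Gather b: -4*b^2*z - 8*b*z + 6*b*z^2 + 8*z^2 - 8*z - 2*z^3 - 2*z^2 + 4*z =-4*b^2*z + b*(6*z^2 - 8*z) - 2*z^3 + 6*z^2 - 4*z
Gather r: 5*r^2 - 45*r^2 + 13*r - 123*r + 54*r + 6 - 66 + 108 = -40*r^2 - 56*r + 48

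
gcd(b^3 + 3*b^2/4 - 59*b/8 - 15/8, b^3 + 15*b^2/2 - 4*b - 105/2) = b^2 + b/2 - 15/2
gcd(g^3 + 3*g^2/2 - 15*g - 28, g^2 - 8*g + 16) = g - 4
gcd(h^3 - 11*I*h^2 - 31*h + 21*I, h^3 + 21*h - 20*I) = h - I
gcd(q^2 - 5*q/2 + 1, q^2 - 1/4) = q - 1/2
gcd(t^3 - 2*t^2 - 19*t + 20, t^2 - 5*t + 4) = t - 1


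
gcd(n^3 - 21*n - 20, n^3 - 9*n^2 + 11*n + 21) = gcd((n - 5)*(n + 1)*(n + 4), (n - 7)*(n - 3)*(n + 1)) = n + 1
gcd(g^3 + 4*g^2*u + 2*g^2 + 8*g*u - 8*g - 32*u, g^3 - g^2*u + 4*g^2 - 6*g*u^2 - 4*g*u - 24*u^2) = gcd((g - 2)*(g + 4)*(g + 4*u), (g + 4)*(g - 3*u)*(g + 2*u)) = g + 4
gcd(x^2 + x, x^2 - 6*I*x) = x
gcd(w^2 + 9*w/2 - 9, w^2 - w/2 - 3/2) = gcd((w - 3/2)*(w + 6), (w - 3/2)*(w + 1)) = w - 3/2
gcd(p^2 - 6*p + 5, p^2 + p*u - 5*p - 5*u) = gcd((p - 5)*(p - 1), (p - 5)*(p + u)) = p - 5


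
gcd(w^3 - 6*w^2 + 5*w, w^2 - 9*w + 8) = w - 1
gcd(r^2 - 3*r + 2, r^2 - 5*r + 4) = r - 1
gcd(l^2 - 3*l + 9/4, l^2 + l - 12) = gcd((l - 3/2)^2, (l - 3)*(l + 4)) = 1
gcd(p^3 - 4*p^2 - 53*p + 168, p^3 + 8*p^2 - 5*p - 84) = p^2 + 4*p - 21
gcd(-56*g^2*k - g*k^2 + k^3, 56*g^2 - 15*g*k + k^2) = 8*g - k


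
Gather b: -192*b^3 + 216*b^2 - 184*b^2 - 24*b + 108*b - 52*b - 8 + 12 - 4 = -192*b^3 + 32*b^2 + 32*b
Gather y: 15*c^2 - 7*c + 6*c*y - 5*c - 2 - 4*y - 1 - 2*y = 15*c^2 - 12*c + y*(6*c - 6) - 3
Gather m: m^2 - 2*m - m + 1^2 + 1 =m^2 - 3*m + 2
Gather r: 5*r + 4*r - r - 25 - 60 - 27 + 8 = 8*r - 104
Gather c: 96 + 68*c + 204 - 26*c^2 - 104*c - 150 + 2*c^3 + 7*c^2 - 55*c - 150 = 2*c^3 - 19*c^2 - 91*c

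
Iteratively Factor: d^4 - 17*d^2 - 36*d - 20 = (d - 5)*(d^3 + 5*d^2 + 8*d + 4) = (d - 5)*(d + 1)*(d^2 + 4*d + 4) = (d - 5)*(d + 1)*(d + 2)*(d + 2)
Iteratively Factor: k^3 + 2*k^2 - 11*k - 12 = (k + 1)*(k^2 + k - 12) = (k - 3)*(k + 1)*(k + 4)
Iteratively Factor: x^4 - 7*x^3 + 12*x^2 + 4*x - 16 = (x + 1)*(x^3 - 8*x^2 + 20*x - 16) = (x - 2)*(x + 1)*(x^2 - 6*x + 8) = (x - 4)*(x - 2)*(x + 1)*(x - 2)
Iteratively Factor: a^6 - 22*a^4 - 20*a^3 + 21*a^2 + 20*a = (a + 1)*(a^5 - a^4 - 21*a^3 + a^2 + 20*a) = (a + 1)*(a + 4)*(a^4 - 5*a^3 - a^2 + 5*a) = (a - 1)*(a + 1)*(a + 4)*(a^3 - 4*a^2 - 5*a) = a*(a - 1)*(a + 1)*(a + 4)*(a^2 - 4*a - 5) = a*(a - 5)*(a - 1)*(a + 1)*(a + 4)*(a + 1)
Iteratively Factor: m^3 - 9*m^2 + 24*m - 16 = (m - 4)*(m^2 - 5*m + 4) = (m - 4)^2*(m - 1)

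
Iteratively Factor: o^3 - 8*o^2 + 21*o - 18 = (o - 2)*(o^2 - 6*o + 9) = (o - 3)*(o - 2)*(o - 3)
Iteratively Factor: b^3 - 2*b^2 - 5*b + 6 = (b - 1)*(b^2 - b - 6) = (b - 3)*(b - 1)*(b + 2)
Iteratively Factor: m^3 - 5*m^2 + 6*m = (m - 3)*(m^2 - 2*m) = m*(m - 3)*(m - 2)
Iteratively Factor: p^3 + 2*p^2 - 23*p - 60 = (p + 3)*(p^2 - p - 20) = (p + 3)*(p + 4)*(p - 5)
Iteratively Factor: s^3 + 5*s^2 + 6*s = (s)*(s^2 + 5*s + 6) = s*(s + 2)*(s + 3)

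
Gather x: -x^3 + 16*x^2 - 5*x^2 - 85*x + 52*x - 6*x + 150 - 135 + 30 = -x^3 + 11*x^2 - 39*x + 45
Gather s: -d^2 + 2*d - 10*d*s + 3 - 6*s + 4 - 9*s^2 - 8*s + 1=-d^2 + 2*d - 9*s^2 + s*(-10*d - 14) + 8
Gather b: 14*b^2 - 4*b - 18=14*b^2 - 4*b - 18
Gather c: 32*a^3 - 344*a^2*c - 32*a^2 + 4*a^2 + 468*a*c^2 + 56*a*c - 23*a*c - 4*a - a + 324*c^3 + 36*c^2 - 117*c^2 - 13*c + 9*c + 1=32*a^3 - 28*a^2 - 5*a + 324*c^3 + c^2*(468*a - 81) + c*(-344*a^2 + 33*a - 4) + 1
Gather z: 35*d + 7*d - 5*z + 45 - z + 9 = 42*d - 6*z + 54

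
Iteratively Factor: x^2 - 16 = (x + 4)*(x - 4)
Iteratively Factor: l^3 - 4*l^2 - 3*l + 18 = (l - 3)*(l^2 - l - 6) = (l - 3)*(l + 2)*(l - 3)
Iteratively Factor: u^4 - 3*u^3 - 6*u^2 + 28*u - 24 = (u - 2)*(u^3 - u^2 - 8*u + 12) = (u - 2)^2*(u^2 + u - 6) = (u - 2)^2*(u + 3)*(u - 2)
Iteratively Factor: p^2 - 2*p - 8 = (p - 4)*(p + 2)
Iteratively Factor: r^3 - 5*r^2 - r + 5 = (r + 1)*(r^2 - 6*r + 5) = (r - 1)*(r + 1)*(r - 5)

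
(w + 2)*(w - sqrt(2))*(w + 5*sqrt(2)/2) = w^3 + 2*w^2 + 3*sqrt(2)*w^2/2 - 5*w + 3*sqrt(2)*w - 10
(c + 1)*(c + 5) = c^2 + 6*c + 5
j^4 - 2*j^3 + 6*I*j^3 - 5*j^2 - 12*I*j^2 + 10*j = j*(j - 2)*(j + I)*(j + 5*I)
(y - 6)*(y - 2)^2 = y^3 - 10*y^2 + 28*y - 24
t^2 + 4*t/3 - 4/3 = (t - 2/3)*(t + 2)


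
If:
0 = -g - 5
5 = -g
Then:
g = -5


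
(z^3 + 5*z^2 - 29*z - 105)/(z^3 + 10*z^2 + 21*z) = (z - 5)/z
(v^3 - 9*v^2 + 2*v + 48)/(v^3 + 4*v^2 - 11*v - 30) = (v - 8)/(v + 5)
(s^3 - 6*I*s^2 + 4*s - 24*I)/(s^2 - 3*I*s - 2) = (s^2 - 4*I*s + 12)/(s - I)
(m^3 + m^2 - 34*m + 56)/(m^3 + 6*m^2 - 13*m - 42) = (m^2 - 6*m + 8)/(m^2 - m - 6)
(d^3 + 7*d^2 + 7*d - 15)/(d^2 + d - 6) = (d^2 + 4*d - 5)/(d - 2)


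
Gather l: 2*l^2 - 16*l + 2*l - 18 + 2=2*l^2 - 14*l - 16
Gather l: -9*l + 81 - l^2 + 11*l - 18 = -l^2 + 2*l + 63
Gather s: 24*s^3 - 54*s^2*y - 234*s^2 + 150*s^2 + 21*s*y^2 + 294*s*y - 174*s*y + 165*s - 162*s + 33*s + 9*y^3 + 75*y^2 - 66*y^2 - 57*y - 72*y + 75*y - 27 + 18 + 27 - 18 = 24*s^3 + s^2*(-54*y - 84) + s*(21*y^2 + 120*y + 36) + 9*y^3 + 9*y^2 - 54*y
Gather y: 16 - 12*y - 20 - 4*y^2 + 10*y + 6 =-4*y^2 - 2*y + 2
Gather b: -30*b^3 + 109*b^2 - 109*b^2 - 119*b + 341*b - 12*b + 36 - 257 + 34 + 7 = -30*b^3 + 210*b - 180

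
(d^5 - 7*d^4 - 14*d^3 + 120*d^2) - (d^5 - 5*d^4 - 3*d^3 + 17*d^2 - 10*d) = -2*d^4 - 11*d^3 + 103*d^2 + 10*d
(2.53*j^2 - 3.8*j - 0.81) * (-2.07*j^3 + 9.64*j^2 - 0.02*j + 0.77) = -5.2371*j^5 + 32.2552*j^4 - 35.0059*j^3 - 5.7843*j^2 - 2.9098*j - 0.6237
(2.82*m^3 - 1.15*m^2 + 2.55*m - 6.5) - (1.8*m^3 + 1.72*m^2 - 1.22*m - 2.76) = 1.02*m^3 - 2.87*m^2 + 3.77*m - 3.74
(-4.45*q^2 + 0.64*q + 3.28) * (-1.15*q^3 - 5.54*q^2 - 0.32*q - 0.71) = 5.1175*q^5 + 23.917*q^4 - 5.8936*q^3 - 15.2165*q^2 - 1.504*q - 2.3288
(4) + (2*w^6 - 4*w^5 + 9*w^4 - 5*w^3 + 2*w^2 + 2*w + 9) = 2*w^6 - 4*w^5 + 9*w^4 - 5*w^3 + 2*w^2 + 2*w + 13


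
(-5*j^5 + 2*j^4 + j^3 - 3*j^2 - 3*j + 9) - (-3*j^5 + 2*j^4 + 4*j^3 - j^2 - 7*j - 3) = -2*j^5 - 3*j^3 - 2*j^2 + 4*j + 12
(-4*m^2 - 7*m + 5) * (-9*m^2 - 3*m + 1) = 36*m^4 + 75*m^3 - 28*m^2 - 22*m + 5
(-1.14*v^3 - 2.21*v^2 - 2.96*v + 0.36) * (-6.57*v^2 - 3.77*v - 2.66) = 7.4898*v^5 + 18.8175*v^4 + 30.8113*v^3 + 14.6726*v^2 + 6.5164*v - 0.9576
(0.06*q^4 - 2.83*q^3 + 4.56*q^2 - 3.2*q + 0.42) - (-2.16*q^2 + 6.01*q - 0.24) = 0.06*q^4 - 2.83*q^3 + 6.72*q^2 - 9.21*q + 0.66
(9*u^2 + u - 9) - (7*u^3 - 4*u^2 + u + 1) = -7*u^3 + 13*u^2 - 10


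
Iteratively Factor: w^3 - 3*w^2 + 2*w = (w - 1)*(w^2 - 2*w) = w*(w - 1)*(w - 2)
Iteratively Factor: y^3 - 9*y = (y)*(y^2 - 9) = y*(y + 3)*(y - 3)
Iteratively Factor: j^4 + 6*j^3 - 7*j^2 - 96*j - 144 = (j - 4)*(j^3 + 10*j^2 + 33*j + 36) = (j - 4)*(j + 3)*(j^2 + 7*j + 12) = (j - 4)*(j + 3)*(j + 4)*(j + 3)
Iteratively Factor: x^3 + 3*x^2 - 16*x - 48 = (x + 3)*(x^2 - 16) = (x - 4)*(x + 3)*(x + 4)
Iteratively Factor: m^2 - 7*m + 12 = (m - 3)*(m - 4)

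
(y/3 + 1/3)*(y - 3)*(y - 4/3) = y^3/3 - 10*y^2/9 - y/9 + 4/3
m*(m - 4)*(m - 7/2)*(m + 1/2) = m^4 - 7*m^3 + 41*m^2/4 + 7*m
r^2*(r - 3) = r^3 - 3*r^2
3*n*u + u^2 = u*(3*n + u)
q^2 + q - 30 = (q - 5)*(q + 6)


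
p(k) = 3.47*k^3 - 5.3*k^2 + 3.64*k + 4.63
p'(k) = 10.41*k^2 - 10.6*k + 3.64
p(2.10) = 21.04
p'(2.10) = 27.29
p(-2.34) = -77.37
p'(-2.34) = 85.44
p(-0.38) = 2.29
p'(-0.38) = 9.17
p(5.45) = 428.76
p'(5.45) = 255.07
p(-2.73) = -115.41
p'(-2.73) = 110.16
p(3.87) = 140.46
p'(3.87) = 118.53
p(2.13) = 21.87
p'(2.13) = 28.29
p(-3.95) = -306.30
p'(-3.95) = 207.93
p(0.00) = 4.63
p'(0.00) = 3.64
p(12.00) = 5281.27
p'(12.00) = 1375.48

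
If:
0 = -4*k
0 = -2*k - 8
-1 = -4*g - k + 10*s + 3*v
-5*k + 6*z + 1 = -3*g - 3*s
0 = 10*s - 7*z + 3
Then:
No Solution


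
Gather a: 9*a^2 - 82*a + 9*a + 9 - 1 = 9*a^2 - 73*a + 8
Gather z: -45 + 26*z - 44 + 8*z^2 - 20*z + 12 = 8*z^2 + 6*z - 77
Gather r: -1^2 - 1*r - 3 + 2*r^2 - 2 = 2*r^2 - r - 6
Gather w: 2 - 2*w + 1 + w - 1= 2 - w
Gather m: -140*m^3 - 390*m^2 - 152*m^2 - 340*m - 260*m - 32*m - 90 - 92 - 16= -140*m^3 - 542*m^2 - 632*m - 198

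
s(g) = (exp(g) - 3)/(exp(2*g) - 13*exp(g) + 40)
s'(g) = (exp(g) - 3)*(-2*exp(2*g) + 13*exp(g))/(exp(2*g) - 13*exp(g) + 40)^2 + exp(g)/(exp(2*g) - 13*exp(g) + 40)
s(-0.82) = -0.07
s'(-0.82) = 0.00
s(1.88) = -1.58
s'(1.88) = -3.41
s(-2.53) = -0.07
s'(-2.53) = 0.00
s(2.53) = 0.28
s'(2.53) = -0.86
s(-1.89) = -0.07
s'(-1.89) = 0.00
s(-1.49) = -0.07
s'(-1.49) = 0.00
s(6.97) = 0.00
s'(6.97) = -0.00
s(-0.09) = -0.07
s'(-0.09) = 0.01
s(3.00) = 0.09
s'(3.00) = -0.17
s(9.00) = 0.00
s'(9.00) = 0.00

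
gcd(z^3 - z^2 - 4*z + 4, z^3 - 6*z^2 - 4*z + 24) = z^2 - 4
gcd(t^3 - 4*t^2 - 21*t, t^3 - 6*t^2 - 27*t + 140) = t - 7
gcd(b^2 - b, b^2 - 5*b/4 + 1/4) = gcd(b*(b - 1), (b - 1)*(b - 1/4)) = b - 1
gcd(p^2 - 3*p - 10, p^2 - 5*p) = p - 5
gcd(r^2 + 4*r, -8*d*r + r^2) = r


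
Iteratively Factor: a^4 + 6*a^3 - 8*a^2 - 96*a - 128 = (a + 4)*(a^3 + 2*a^2 - 16*a - 32) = (a + 4)^2*(a^2 - 2*a - 8) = (a + 2)*(a + 4)^2*(a - 4)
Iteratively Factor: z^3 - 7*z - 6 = (z + 1)*(z^2 - z - 6) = (z + 1)*(z + 2)*(z - 3)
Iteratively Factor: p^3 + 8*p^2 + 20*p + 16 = (p + 4)*(p^2 + 4*p + 4) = (p + 2)*(p + 4)*(p + 2)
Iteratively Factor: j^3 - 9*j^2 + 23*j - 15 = (j - 3)*(j^2 - 6*j + 5) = (j - 5)*(j - 3)*(j - 1)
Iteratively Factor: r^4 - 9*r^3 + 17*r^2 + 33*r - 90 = (r + 2)*(r^3 - 11*r^2 + 39*r - 45) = (r - 3)*(r + 2)*(r^2 - 8*r + 15) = (r - 5)*(r - 3)*(r + 2)*(r - 3)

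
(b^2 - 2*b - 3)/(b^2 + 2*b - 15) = (b + 1)/(b + 5)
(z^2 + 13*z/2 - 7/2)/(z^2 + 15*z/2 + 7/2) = (2*z - 1)/(2*z + 1)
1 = 1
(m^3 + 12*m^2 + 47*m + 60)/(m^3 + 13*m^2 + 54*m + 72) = (m + 5)/(m + 6)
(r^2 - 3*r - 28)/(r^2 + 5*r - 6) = (r^2 - 3*r - 28)/(r^2 + 5*r - 6)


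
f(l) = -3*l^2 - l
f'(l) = -6*l - 1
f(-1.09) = -2.47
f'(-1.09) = 5.54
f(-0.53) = -0.31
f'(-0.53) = 2.18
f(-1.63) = -6.34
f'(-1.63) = 8.78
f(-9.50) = -261.25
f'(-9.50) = 56.00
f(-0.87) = -1.40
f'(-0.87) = 4.22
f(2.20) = -16.72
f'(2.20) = -14.20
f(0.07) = -0.08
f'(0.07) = -1.42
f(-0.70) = -0.77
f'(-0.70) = 3.20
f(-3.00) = -24.00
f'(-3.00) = 17.00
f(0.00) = 0.00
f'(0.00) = -1.00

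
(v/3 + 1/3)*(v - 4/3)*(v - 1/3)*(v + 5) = v^4/3 + 13*v^3/9 - 41*v^2/27 - 17*v/9 + 20/27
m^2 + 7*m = m*(m + 7)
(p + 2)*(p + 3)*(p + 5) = p^3 + 10*p^2 + 31*p + 30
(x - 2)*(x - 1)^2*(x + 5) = x^4 + x^3 - 15*x^2 + 23*x - 10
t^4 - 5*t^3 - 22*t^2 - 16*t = t*(t - 8)*(t + 1)*(t + 2)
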